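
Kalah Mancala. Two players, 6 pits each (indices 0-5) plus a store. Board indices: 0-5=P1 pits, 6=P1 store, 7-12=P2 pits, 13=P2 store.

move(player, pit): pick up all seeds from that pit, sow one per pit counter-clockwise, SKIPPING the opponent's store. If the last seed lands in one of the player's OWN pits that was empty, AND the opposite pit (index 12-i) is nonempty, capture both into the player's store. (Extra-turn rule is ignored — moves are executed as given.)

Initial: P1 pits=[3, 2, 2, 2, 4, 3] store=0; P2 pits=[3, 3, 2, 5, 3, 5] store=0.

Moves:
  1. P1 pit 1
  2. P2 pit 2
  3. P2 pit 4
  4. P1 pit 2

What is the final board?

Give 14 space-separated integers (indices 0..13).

Answer: 4 1 0 4 5 4 0 3 3 0 6 0 6 1

Derivation:
Move 1: P1 pit1 -> P1=[3,0,3,3,4,3](0) P2=[3,3,2,5,3,5](0)
Move 2: P2 pit2 -> P1=[3,0,3,3,4,3](0) P2=[3,3,0,6,4,5](0)
Move 3: P2 pit4 -> P1=[4,1,3,3,4,3](0) P2=[3,3,0,6,0,6](1)
Move 4: P1 pit2 -> P1=[4,1,0,4,5,4](0) P2=[3,3,0,6,0,6](1)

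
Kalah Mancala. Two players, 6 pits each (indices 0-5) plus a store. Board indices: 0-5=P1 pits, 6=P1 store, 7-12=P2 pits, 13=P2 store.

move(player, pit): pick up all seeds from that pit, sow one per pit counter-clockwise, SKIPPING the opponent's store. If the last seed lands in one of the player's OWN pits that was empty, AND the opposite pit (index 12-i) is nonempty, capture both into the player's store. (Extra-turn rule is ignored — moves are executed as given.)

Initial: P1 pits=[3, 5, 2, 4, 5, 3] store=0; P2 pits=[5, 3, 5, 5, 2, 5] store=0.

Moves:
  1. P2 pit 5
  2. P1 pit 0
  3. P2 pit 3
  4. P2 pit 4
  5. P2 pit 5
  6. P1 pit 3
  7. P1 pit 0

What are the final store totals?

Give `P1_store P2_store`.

Move 1: P2 pit5 -> P1=[4,6,3,5,5,3](0) P2=[5,3,5,5,2,0](1)
Move 2: P1 pit0 -> P1=[0,7,4,6,6,3](0) P2=[5,3,5,5,2,0](1)
Move 3: P2 pit3 -> P1=[1,8,4,6,6,3](0) P2=[5,3,5,0,3,1](2)
Move 4: P2 pit4 -> P1=[2,8,4,6,6,3](0) P2=[5,3,5,0,0,2](3)
Move 5: P2 pit5 -> P1=[3,8,4,6,6,3](0) P2=[5,3,5,0,0,0](4)
Move 6: P1 pit3 -> P1=[3,8,4,0,7,4](1) P2=[6,4,6,0,0,0](4)
Move 7: P1 pit0 -> P1=[0,9,5,0,7,4](8) P2=[6,4,0,0,0,0](4)

Answer: 8 4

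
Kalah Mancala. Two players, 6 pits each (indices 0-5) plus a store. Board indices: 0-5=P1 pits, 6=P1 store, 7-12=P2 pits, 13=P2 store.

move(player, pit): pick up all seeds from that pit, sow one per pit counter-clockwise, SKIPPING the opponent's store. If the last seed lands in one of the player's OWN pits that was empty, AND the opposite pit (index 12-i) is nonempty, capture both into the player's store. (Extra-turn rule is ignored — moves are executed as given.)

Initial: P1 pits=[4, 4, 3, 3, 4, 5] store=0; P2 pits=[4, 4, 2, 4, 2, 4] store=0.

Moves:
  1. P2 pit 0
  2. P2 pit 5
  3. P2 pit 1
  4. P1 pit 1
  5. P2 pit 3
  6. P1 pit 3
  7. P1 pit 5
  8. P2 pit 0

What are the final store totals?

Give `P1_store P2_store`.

Answer: 3 3

Derivation:
Move 1: P2 pit0 -> P1=[4,4,3,3,4,5](0) P2=[0,5,3,5,3,4](0)
Move 2: P2 pit5 -> P1=[5,5,4,3,4,5](0) P2=[0,5,3,5,3,0](1)
Move 3: P2 pit1 -> P1=[5,5,4,3,4,5](0) P2=[0,0,4,6,4,1](2)
Move 4: P1 pit1 -> P1=[5,0,5,4,5,6](1) P2=[0,0,4,6,4,1](2)
Move 5: P2 pit3 -> P1=[6,1,6,4,5,6](1) P2=[0,0,4,0,5,2](3)
Move 6: P1 pit3 -> P1=[6,1,6,0,6,7](2) P2=[1,0,4,0,5,2](3)
Move 7: P1 pit5 -> P1=[6,1,6,0,6,0](3) P2=[2,1,5,1,6,3](3)
Move 8: P2 pit0 -> P1=[6,1,6,0,6,0](3) P2=[0,2,6,1,6,3](3)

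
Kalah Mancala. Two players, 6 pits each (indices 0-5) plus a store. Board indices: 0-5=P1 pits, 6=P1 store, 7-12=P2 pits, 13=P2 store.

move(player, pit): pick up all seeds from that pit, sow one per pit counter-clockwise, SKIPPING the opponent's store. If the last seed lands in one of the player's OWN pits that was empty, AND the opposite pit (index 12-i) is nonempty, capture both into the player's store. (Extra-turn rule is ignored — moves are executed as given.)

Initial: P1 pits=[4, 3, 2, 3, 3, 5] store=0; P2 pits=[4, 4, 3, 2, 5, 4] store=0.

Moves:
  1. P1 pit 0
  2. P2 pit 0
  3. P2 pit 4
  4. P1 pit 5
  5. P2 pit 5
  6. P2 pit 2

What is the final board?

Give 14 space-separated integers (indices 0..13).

Answer: 3 6 5 6 4 0 1 1 6 0 5 1 1 3

Derivation:
Move 1: P1 pit0 -> P1=[0,4,3,4,4,5](0) P2=[4,4,3,2,5,4](0)
Move 2: P2 pit0 -> P1=[0,4,3,4,4,5](0) P2=[0,5,4,3,6,4](0)
Move 3: P2 pit4 -> P1=[1,5,4,5,4,5](0) P2=[0,5,4,3,0,5](1)
Move 4: P1 pit5 -> P1=[1,5,4,5,4,0](1) P2=[1,6,5,4,0,5](1)
Move 5: P2 pit5 -> P1=[2,6,5,6,4,0](1) P2=[1,6,5,4,0,0](2)
Move 6: P2 pit2 -> P1=[3,6,5,6,4,0](1) P2=[1,6,0,5,1,1](3)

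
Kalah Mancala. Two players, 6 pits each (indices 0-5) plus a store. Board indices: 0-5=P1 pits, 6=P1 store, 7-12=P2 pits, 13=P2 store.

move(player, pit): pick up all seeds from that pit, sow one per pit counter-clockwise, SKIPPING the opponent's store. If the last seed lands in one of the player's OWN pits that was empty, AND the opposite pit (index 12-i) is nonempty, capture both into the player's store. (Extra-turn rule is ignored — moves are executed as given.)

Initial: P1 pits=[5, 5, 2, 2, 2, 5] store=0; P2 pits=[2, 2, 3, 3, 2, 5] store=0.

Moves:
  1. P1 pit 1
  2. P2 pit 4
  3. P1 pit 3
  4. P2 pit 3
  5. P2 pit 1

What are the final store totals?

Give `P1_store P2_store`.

Move 1: P1 pit1 -> P1=[5,0,3,3,3,6](1) P2=[2,2,3,3,2,5](0)
Move 2: P2 pit4 -> P1=[5,0,3,3,3,6](1) P2=[2,2,3,3,0,6](1)
Move 3: P1 pit3 -> P1=[5,0,3,0,4,7](2) P2=[2,2,3,3,0,6](1)
Move 4: P2 pit3 -> P1=[5,0,3,0,4,7](2) P2=[2,2,3,0,1,7](2)
Move 5: P2 pit1 -> P1=[5,0,0,0,4,7](2) P2=[2,0,4,0,1,7](6)

Answer: 2 6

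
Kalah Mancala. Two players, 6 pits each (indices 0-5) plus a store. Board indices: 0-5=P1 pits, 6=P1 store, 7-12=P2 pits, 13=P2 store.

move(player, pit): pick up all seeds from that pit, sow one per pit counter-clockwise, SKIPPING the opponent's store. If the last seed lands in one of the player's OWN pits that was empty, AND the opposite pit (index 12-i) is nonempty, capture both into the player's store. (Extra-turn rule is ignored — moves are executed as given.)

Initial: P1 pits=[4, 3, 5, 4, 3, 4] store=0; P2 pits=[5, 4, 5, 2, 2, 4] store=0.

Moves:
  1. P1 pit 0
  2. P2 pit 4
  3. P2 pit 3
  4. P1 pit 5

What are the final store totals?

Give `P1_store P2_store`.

Answer: 1 1

Derivation:
Move 1: P1 pit0 -> P1=[0,4,6,5,4,4](0) P2=[5,4,5,2,2,4](0)
Move 2: P2 pit4 -> P1=[0,4,6,5,4,4](0) P2=[5,4,5,2,0,5](1)
Move 3: P2 pit3 -> P1=[0,4,6,5,4,4](0) P2=[5,4,5,0,1,6](1)
Move 4: P1 pit5 -> P1=[0,4,6,5,4,0](1) P2=[6,5,6,0,1,6](1)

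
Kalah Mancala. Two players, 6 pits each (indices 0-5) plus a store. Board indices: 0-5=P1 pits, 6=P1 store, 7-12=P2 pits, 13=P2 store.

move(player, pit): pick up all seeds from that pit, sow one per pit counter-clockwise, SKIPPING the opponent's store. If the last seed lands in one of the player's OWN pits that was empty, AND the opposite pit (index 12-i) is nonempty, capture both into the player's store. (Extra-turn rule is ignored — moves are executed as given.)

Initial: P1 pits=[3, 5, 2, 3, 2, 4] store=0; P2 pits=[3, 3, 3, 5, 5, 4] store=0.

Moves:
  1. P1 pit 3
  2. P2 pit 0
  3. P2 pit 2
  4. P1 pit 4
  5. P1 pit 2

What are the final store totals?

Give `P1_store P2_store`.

Move 1: P1 pit3 -> P1=[3,5,2,0,3,5](1) P2=[3,3,3,5,5,4](0)
Move 2: P2 pit0 -> P1=[3,5,2,0,3,5](1) P2=[0,4,4,6,5,4](0)
Move 3: P2 pit2 -> P1=[3,5,2,0,3,5](1) P2=[0,4,0,7,6,5](1)
Move 4: P1 pit4 -> P1=[3,5,2,0,0,6](2) P2=[1,4,0,7,6,5](1)
Move 5: P1 pit2 -> P1=[3,5,0,1,0,6](7) P2=[1,0,0,7,6,5](1)

Answer: 7 1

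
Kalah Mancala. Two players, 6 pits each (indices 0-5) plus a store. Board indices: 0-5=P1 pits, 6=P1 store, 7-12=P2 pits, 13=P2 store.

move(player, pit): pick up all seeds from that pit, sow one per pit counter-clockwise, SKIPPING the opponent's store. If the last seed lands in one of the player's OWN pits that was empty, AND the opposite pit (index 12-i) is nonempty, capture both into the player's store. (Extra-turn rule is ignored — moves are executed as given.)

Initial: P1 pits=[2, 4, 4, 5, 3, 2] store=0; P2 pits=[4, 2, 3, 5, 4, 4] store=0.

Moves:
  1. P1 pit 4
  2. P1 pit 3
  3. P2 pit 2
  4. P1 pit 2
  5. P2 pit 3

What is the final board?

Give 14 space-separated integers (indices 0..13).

Answer: 3 5 1 1 2 5 3 6 3 0 0 6 6 1

Derivation:
Move 1: P1 pit4 -> P1=[2,4,4,5,0,3](1) P2=[5,2,3,5,4,4](0)
Move 2: P1 pit3 -> P1=[2,4,4,0,1,4](2) P2=[6,3,3,5,4,4](0)
Move 3: P2 pit2 -> P1=[2,4,4,0,1,4](2) P2=[6,3,0,6,5,5](0)
Move 4: P1 pit2 -> P1=[2,4,0,1,2,5](3) P2=[6,3,0,6,5,5](0)
Move 5: P2 pit3 -> P1=[3,5,1,1,2,5](3) P2=[6,3,0,0,6,6](1)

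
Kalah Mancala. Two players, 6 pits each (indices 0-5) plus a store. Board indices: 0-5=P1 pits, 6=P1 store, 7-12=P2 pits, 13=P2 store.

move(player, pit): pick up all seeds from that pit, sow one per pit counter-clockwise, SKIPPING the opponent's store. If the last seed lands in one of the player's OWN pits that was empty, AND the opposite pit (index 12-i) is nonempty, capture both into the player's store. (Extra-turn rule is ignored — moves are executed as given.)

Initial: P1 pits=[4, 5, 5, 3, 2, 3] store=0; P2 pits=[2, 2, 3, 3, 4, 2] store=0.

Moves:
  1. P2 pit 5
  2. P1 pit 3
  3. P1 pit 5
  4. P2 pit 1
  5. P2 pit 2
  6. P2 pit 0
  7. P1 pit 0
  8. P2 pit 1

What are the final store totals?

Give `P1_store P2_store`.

Answer: 3 2

Derivation:
Move 1: P2 pit5 -> P1=[5,5,5,3,2,3](0) P2=[2,2,3,3,4,0](1)
Move 2: P1 pit3 -> P1=[5,5,5,0,3,4](1) P2=[2,2,3,3,4,0](1)
Move 3: P1 pit5 -> P1=[5,5,5,0,3,0](2) P2=[3,3,4,3,4,0](1)
Move 4: P2 pit1 -> P1=[5,5,5,0,3,0](2) P2=[3,0,5,4,5,0](1)
Move 5: P2 pit2 -> P1=[6,5,5,0,3,0](2) P2=[3,0,0,5,6,1](2)
Move 6: P2 pit0 -> P1=[6,5,5,0,3,0](2) P2=[0,1,1,6,6,1](2)
Move 7: P1 pit0 -> P1=[0,6,6,1,4,1](3) P2=[0,1,1,6,6,1](2)
Move 8: P2 pit1 -> P1=[0,6,6,1,4,1](3) P2=[0,0,2,6,6,1](2)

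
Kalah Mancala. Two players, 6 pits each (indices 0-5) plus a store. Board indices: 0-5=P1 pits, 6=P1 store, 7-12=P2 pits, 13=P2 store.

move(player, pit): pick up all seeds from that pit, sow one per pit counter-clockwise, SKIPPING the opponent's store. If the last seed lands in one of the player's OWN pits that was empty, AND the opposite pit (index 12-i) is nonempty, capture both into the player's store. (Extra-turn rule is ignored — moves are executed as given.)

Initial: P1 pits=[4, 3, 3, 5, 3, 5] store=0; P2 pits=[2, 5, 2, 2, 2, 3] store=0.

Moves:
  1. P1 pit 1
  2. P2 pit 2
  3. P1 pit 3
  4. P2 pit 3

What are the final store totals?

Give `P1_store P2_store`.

Move 1: P1 pit1 -> P1=[4,0,4,6,4,5](0) P2=[2,5,2,2,2,3](0)
Move 2: P2 pit2 -> P1=[4,0,4,6,4,5](0) P2=[2,5,0,3,3,3](0)
Move 3: P1 pit3 -> P1=[4,0,4,0,5,6](1) P2=[3,6,1,3,3,3](0)
Move 4: P2 pit3 -> P1=[4,0,4,0,5,6](1) P2=[3,6,1,0,4,4](1)

Answer: 1 1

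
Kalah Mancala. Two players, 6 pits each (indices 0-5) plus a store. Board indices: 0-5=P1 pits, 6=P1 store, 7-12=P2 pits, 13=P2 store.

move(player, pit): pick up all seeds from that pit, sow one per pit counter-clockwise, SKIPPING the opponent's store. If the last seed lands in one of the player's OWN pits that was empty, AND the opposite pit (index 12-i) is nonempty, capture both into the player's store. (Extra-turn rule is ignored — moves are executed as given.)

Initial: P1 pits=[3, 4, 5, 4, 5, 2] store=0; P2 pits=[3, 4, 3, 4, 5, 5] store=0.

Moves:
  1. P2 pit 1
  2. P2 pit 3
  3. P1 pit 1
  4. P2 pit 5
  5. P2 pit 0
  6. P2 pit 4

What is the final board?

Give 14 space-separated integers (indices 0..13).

Move 1: P2 pit1 -> P1=[3,4,5,4,5,2](0) P2=[3,0,4,5,6,6](0)
Move 2: P2 pit3 -> P1=[4,5,5,4,5,2](0) P2=[3,0,4,0,7,7](1)
Move 3: P1 pit1 -> P1=[4,0,6,5,6,3](1) P2=[3,0,4,0,7,7](1)
Move 4: P2 pit5 -> P1=[5,1,7,6,7,4](1) P2=[3,0,4,0,7,0](2)
Move 5: P2 pit0 -> P1=[5,1,0,6,7,4](1) P2=[0,1,5,0,7,0](10)
Move 6: P2 pit4 -> P1=[6,2,1,7,8,4](1) P2=[0,1,5,0,0,1](11)

Answer: 6 2 1 7 8 4 1 0 1 5 0 0 1 11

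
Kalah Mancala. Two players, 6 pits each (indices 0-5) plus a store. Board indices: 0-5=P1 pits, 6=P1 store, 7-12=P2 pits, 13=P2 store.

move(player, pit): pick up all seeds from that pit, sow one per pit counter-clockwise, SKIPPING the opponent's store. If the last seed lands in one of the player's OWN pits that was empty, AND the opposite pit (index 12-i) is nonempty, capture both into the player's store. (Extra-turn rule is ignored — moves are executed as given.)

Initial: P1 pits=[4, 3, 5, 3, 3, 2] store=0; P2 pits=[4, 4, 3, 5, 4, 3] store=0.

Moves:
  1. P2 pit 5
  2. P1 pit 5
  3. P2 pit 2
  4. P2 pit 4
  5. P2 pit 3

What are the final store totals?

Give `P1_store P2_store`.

Move 1: P2 pit5 -> P1=[5,4,5,3,3,2](0) P2=[4,4,3,5,4,0](1)
Move 2: P1 pit5 -> P1=[5,4,5,3,3,0](1) P2=[5,4,3,5,4,0](1)
Move 3: P2 pit2 -> P1=[0,4,5,3,3,0](1) P2=[5,4,0,6,5,0](7)
Move 4: P2 pit4 -> P1=[1,5,6,3,3,0](1) P2=[5,4,0,6,0,1](8)
Move 5: P2 pit3 -> P1=[2,6,7,3,3,0](1) P2=[5,4,0,0,1,2](9)

Answer: 1 9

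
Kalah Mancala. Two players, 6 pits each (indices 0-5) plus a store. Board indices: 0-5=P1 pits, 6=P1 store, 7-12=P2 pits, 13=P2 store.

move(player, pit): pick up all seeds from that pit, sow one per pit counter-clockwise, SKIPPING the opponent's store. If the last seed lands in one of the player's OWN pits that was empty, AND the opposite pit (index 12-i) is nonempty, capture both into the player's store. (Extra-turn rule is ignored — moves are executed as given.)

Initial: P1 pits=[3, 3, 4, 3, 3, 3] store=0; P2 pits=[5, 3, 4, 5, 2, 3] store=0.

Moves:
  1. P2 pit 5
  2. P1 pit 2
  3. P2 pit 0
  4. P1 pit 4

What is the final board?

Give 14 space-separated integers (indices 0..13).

Answer: 0 4 0 4 0 5 2 1 5 5 6 3 0 6

Derivation:
Move 1: P2 pit5 -> P1=[4,4,4,3,3,3](0) P2=[5,3,4,5,2,0](1)
Move 2: P1 pit2 -> P1=[4,4,0,4,4,4](1) P2=[5,3,4,5,2,0](1)
Move 3: P2 pit0 -> P1=[0,4,0,4,4,4](1) P2=[0,4,5,6,3,0](6)
Move 4: P1 pit4 -> P1=[0,4,0,4,0,5](2) P2=[1,5,5,6,3,0](6)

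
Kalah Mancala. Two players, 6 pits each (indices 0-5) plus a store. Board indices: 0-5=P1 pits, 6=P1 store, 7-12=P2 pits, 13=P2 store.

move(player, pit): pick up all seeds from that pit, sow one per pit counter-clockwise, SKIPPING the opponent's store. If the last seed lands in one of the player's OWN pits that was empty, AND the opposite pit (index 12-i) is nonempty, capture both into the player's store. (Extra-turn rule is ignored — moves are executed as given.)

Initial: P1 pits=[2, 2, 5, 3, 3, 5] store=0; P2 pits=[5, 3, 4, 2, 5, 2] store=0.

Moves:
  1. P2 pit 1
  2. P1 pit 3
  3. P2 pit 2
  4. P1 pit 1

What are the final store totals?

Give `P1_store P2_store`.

Move 1: P2 pit1 -> P1=[2,2,5,3,3,5](0) P2=[5,0,5,3,6,2](0)
Move 2: P1 pit3 -> P1=[2,2,5,0,4,6](1) P2=[5,0,5,3,6,2](0)
Move 3: P2 pit2 -> P1=[3,2,5,0,4,6](1) P2=[5,0,0,4,7,3](1)
Move 4: P1 pit1 -> P1=[3,0,6,1,4,6](1) P2=[5,0,0,4,7,3](1)

Answer: 1 1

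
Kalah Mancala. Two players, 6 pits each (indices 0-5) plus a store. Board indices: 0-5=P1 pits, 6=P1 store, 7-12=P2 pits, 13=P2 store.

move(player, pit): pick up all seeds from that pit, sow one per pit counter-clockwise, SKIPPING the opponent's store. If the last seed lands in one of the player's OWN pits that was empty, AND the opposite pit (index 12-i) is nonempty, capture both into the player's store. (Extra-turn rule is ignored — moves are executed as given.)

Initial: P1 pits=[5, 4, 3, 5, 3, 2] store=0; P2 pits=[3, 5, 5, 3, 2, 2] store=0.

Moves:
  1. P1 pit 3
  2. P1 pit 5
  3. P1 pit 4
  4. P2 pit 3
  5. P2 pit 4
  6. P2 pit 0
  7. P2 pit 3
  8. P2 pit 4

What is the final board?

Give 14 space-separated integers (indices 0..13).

Answer: 6 4 3 0 0 1 3 0 9 6 0 0 6 4

Derivation:
Move 1: P1 pit3 -> P1=[5,4,3,0,4,3](1) P2=[4,6,5,3,2,2](0)
Move 2: P1 pit5 -> P1=[5,4,3,0,4,0](2) P2=[5,7,5,3,2,2](0)
Move 3: P1 pit4 -> P1=[5,4,3,0,0,1](3) P2=[6,8,5,3,2,2](0)
Move 4: P2 pit3 -> P1=[5,4,3,0,0,1](3) P2=[6,8,5,0,3,3](1)
Move 5: P2 pit4 -> P1=[6,4,3,0,0,1](3) P2=[6,8,5,0,0,4](2)
Move 6: P2 pit0 -> P1=[6,4,3,0,0,1](3) P2=[0,9,6,1,1,5](3)
Move 7: P2 pit3 -> P1=[6,4,3,0,0,1](3) P2=[0,9,6,0,2,5](3)
Move 8: P2 pit4 -> P1=[6,4,3,0,0,1](3) P2=[0,9,6,0,0,6](4)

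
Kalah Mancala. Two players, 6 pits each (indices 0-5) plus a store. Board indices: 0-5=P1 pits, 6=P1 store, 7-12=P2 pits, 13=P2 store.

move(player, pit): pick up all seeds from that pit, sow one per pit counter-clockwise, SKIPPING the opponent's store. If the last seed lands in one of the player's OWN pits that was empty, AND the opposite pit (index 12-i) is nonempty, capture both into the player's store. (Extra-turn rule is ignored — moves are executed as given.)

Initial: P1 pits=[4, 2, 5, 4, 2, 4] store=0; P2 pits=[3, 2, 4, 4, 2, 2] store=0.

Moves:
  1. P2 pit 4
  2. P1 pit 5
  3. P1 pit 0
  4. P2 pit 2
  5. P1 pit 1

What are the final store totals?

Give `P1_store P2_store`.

Answer: 1 2

Derivation:
Move 1: P2 pit4 -> P1=[4,2,5,4,2,4](0) P2=[3,2,4,4,0,3](1)
Move 2: P1 pit5 -> P1=[4,2,5,4,2,0](1) P2=[4,3,5,4,0,3](1)
Move 3: P1 pit0 -> P1=[0,3,6,5,3,0](1) P2=[4,3,5,4,0,3](1)
Move 4: P2 pit2 -> P1=[1,3,6,5,3,0](1) P2=[4,3,0,5,1,4](2)
Move 5: P1 pit1 -> P1=[1,0,7,6,4,0](1) P2=[4,3,0,5,1,4](2)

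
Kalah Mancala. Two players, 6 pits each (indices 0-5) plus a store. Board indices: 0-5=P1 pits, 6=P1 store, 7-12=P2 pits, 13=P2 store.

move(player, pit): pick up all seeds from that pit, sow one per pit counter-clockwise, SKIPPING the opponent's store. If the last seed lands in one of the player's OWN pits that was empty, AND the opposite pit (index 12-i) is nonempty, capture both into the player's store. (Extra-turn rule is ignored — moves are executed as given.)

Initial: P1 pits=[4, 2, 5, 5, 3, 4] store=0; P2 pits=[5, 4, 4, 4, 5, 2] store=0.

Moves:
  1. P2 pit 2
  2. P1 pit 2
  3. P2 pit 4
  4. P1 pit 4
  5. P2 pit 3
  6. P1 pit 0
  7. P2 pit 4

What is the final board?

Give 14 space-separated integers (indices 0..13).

Answer: 0 5 2 8 1 7 3 7 5 0 0 0 6 3

Derivation:
Move 1: P2 pit2 -> P1=[4,2,5,5,3,4](0) P2=[5,4,0,5,6,3](1)
Move 2: P1 pit2 -> P1=[4,2,0,6,4,5](1) P2=[6,4,0,5,6,3](1)
Move 3: P2 pit4 -> P1=[5,3,1,7,4,5](1) P2=[6,4,0,5,0,4](2)
Move 4: P1 pit4 -> P1=[5,3,1,7,0,6](2) P2=[7,5,0,5,0,4](2)
Move 5: P2 pit3 -> P1=[6,4,1,7,0,6](2) P2=[7,5,0,0,1,5](3)
Move 6: P1 pit0 -> P1=[0,5,2,8,1,7](3) P2=[7,5,0,0,1,5](3)
Move 7: P2 pit4 -> P1=[0,5,2,8,1,7](3) P2=[7,5,0,0,0,6](3)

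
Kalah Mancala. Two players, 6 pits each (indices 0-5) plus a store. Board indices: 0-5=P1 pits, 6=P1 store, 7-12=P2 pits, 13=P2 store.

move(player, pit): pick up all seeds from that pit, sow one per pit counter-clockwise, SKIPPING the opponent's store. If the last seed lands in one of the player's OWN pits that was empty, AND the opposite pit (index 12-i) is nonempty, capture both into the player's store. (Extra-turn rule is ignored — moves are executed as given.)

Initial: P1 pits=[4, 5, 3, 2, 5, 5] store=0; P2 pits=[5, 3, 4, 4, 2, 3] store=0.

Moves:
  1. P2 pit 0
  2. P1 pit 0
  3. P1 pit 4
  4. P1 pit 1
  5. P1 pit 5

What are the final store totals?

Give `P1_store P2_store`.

Answer: 3 0

Derivation:
Move 1: P2 pit0 -> P1=[4,5,3,2,5,5](0) P2=[0,4,5,5,3,4](0)
Move 2: P1 pit0 -> P1=[0,6,4,3,6,5](0) P2=[0,4,5,5,3,4](0)
Move 3: P1 pit4 -> P1=[0,6,4,3,0,6](1) P2=[1,5,6,6,3,4](0)
Move 4: P1 pit1 -> P1=[0,0,5,4,1,7](2) P2=[2,5,6,6,3,4](0)
Move 5: P1 pit5 -> P1=[0,0,5,4,1,0](3) P2=[3,6,7,7,4,5](0)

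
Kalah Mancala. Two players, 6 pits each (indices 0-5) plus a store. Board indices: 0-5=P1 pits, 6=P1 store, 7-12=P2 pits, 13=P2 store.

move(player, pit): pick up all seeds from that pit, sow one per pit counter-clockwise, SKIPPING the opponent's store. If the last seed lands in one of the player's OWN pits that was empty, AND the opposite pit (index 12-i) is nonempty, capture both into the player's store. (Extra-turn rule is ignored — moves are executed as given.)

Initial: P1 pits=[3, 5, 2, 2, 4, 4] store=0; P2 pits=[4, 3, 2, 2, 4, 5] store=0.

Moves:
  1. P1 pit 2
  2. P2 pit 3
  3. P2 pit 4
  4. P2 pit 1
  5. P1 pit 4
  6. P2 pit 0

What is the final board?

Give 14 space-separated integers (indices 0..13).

Move 1: P1 pit2 -> P1=[3,5,0,3,5,4](0) P2=[4,3,2,2,4,5](0)
Move 2: P2 pit3 -> P1=[3,5,0,3,5,4](0) P2=[4,3,2,0,5,6](0)
Move 3: P2 pit4 -> P1=[4,6,1,3,5,4](0) P2=[4,3,2,0,0,7](1)
Move 4: P2 pit1 -> P1=[4,0,1,3,5,4](0) P2=[4,0,3,1,0,7](8)
Move 5: P1 pit4 -> P1=[4,0,1,3,0,5](1) P2=[5,1,4,1,0,7](8)
Move 6: P2 pit0 -> P1=[4,0,1,3,0,5](1) P2=[0,2,5,2,1,8](8)

Answer: 4 0 1 3 0 5 1 0 2 5 2 1 8 8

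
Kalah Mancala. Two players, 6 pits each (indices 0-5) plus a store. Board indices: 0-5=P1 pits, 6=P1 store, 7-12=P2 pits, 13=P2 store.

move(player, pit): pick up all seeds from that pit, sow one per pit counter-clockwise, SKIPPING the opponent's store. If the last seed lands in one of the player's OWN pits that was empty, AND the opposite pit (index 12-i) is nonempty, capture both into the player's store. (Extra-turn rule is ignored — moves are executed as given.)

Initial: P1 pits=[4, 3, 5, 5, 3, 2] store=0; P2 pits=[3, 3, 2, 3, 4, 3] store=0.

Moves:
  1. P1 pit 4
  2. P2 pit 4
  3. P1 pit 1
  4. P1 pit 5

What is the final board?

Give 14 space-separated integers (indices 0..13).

Answer: 5 0 6 6 1 0 2 5 4 3 3 0 4 1

Derivation:
Move 1: P1 pit4 -> P1=[4,3,5,5,0,3](1) P2=[4,3,2,3,4,3](0)
Move 2: P2 pit4 -> P1=[5,4,5,5,0,3](1) P2=[4,3,2,3,0,4](1)
Move 3: P1 pit1 -> P1=[5,0,6,6,1,4](1) P2=[4,3,2,3,0,4](1)
Move 4: P1 pit5 -> P1=[5,0,6,6,1,0](2) P2=[5,4,3,3,0,4](1)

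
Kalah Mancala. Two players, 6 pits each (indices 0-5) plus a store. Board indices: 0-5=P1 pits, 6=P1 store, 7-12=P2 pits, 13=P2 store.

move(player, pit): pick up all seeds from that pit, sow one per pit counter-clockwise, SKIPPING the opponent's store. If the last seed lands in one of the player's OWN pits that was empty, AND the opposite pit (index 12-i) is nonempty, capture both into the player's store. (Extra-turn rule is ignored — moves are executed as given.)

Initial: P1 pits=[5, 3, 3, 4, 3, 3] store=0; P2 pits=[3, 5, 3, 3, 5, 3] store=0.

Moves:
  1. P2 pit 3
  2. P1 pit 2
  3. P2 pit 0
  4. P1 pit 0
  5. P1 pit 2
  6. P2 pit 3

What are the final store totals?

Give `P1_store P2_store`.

Move 1: P2 pit3 -> P1=[5,3,3,4,3,3](0) P2=[3,5,3,0,6,4](1)
Move 2: P1 pit2 -> P1=[5,3,0,5,4,4](0) P2=[3,5,3,0,6,4](1)
Move 3: P2 pit0 -> P1=[5,3,0,5,4,4](0) P2=[0,6,4,1,6,4](1)
Move 4: P1 pit0 -> P1=[0,4,1,6,5,5](0) P2=[0,6,4,1,6,4](1)
Move 5: P1 pit2 -> P1=[0,4,0,7,5,5](0) P2=[0,6,4,1,6,4](1)
Move 6: P2 pit3 -> P1=[0,4,0,7,5,5](0) P2=[0,6,4,0,7,4](1)

Answer: 0 1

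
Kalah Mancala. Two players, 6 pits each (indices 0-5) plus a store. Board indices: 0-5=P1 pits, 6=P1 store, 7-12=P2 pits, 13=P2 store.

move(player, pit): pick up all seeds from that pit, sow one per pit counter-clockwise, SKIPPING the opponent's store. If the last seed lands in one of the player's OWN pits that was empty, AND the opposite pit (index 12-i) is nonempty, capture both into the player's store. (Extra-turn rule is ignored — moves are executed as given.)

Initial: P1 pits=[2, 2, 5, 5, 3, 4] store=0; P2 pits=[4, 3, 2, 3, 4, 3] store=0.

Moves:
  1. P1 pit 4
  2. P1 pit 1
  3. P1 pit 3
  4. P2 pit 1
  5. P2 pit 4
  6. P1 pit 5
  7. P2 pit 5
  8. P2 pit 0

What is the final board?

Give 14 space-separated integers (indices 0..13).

Answer: 5 2 8 1 1 0 3 0 2 6 6 2 1 3

Derivation:
Move 1: P1 pit4 -> P1=[2,2,5,5,0,5](1) P2=[5,3,2,3,4,3](0)
Move 2: P1 pit1 -> P1=[2,0,6,6,0,5](1) P2=[5,3,2,3,4,3](0)
Move 3: P1 pit3 -> P1=[2,0,6,0,1,6](2) P2=[6,4,3,3,4,3](0)
Move 4: P2 pit1 -> P1=[2,0,6,0,1,6](2) P2=[6,0,4,4,5,4](0)
Move 5: P2 pit4 -> P1=[3,1,7,0,1,6](2) P2=[6,0,4,4,0,5](1)
Move 6: P1 pit5 -> P1=[3,1,7,0,1,0](3) P2=[7,1,5,5,1,5](1)
Move 7: P2 pit5 -> P1=[4,2,8,1,1,0](3) P2=[7,1,5,5,1,0](2)
Move 8: P2 pit0 -> P1=[5,2,8,1,1,0](3) P2=[0,2,6,6,2,1](3)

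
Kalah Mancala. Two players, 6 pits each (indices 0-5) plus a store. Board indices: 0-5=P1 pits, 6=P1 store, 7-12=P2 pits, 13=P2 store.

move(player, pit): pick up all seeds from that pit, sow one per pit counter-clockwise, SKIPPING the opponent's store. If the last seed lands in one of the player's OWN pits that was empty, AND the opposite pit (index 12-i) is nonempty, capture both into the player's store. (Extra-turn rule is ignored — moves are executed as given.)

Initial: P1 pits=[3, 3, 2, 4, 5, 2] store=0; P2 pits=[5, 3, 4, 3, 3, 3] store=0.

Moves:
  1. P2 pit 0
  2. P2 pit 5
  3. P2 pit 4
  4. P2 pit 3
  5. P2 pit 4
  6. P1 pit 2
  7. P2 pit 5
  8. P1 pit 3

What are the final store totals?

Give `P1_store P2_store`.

Move 1: P2 pit0 -> P1=[3,3,2,4,5,2](0) P2=[0,4,5,4,4,4](0)
Move 2: P2 pit5 -> P1=[4,4,3,4,5,2](0) P2=[0,4,5,4,4,0](1)
Move 3: P2 pit4 -> P1=[5,5,3,4,5,2](0) P2=[0,4,5,4,0,1](2)
Move 4: P2 pit3 -> P1=[6,5,3,4,5,2](0) P2=[0,4,5,0,1,2](3)
Move 5: P2 pit4 -> P1=[6,5,3,4,5,2](0) P2=[0,4,5,0,0,3](3)
Move 6: P1 pit2 -> P1=[6,5,0,5,6,3](0) P2=[0,4,5,0,0,3](3)
Move 7: P2 pit5 -> P1=[7,6,0,5,6,3](0) P2=[0,4,5,0,0,0](4)
Move 8: P1 pit3 -> P1=[7,6,0,0,7,4](1) P2=[1,5,5,0,0,0](4)

Answer: 1 4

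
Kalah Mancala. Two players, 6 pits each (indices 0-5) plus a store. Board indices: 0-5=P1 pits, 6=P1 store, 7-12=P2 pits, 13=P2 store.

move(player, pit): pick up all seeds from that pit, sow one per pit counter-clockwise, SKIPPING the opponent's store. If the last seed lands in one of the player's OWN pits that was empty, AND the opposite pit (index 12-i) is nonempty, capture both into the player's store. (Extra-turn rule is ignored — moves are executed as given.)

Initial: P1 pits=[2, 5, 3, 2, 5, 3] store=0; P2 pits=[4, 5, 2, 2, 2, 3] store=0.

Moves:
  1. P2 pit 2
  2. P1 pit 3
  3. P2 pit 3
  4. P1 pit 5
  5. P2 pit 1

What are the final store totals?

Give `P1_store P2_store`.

Move 1: P2 pit2 -> P1=[2,5,3,2,5,3](0) P2=[4,5,0,3,3,3](0)
Move 2: P1 pit3 -> P1=[2,5,3,0,6,4](0) P2=[4,5,0,3,3,3](0)
Move 3: P2 pit3 -> P1=[2,5,3,0,6,4](0) P2=[4,5,0,0,4,4](1)
Move 4: P1 pit5 -> P1=[2,5,3,0,6,0](1) P2=[5,6,1,0,4,4](1)
Move 5: P2 pit1 -> P1=[3,5,3,0,6,0](1) P2=[5,0,2,1,5,5](2)

Answer: 1 2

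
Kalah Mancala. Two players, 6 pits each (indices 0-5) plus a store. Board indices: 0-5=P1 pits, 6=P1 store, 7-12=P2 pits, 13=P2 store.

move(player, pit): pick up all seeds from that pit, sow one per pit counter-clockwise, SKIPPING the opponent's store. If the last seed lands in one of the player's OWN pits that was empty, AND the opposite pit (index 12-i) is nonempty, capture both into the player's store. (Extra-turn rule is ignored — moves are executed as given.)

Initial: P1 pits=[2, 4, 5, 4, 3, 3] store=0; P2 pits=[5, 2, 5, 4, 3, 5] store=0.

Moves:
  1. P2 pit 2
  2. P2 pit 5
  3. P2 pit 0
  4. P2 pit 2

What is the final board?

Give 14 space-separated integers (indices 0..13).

Move 1: P2 pit2 -> P1=[3,4,5,4,3,3](0) P2=[5,2,0,5,4,6](1)
Move 2: P2 pit5 -> P1=[4,5,6,5,4,3](0) P2=[5,2,0,5,4,0](2)
Move 3: P2 pit0 -> P1=[0,5,6,5,4,3](0) P2=[0,3,1,6,5,0](7)
Move 4: P2 pit2 -> P1=[0,5,6,5,4,3](0) P2=[0,3,0,7,5,0](7)

Answer: 0 5 6 5 4 3 0 0 3 0 7 5 0 7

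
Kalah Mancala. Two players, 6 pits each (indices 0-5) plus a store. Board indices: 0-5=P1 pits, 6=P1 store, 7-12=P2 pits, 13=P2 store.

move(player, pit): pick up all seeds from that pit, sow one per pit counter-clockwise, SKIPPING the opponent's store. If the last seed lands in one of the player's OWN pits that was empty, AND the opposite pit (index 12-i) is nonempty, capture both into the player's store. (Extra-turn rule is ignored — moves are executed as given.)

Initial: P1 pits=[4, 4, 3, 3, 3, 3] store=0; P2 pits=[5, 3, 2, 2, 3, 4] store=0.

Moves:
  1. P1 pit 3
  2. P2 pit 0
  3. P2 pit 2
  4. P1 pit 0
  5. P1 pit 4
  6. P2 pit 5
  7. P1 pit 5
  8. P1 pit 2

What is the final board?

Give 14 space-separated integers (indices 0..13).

Move 1: P1 pit3 -> P1=[4,4,3,0,4,4](1) P2=[5,3,2,2,3,4](0)
Move 2: P2 pit0 -> P1=[4,4,3,0,4,4](1) P2=[0,4,3,3,4,5](0)
Move 3: P2 pit2 -> P1=[4,4,3,0,4,4](1) P2=[0,4,0,4,5,6](0)
Move 4: P1 pit0 -> P1=[0,5,4,1,5,4](1) P2=[0,4,0,4,5,6](0)
Move 5: P1 pit4 -> P1=[0,5,4,1,0,5](2) P2=[1,5,1,4,5,6](0)
Move 6: P2 pit5 -> P1=[1,6,5,2,1,5](2) P2=[1,5,1,4,5,0](1)
Move 7: P1 pit5 -> P1=[1,6,5,2,1,0](3) P2=[2,6,2,5,5,0](1)
Move 8: P1 pit2 -> P1=[1,6,0,3,2,1](4) P2=[3,6,2,5,5,0](1)

Answer: 1 6 0 3 2 1 4 3 6 2 5 5 0 1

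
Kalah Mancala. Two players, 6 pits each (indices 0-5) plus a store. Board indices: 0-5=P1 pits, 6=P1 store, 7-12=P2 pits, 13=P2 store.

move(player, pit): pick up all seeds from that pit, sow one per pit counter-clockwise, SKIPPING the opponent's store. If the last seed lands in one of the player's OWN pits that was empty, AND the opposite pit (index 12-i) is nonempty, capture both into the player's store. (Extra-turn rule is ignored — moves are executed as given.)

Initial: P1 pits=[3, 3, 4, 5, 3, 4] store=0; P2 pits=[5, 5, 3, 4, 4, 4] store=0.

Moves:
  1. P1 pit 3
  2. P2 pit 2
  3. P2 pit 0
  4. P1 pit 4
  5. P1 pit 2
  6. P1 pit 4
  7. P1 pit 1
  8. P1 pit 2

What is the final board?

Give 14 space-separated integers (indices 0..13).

Answer: 3 0 0 3 0 8 12 1 0 1 6 6 6 1

Derivation:
Move 1: P1 pit3 -> P1=[3,3,4,0,4,5](1) P2=[6,6,3,4,4,4](0)
Move 2: P2 pit2 -> P1=[3,3,4,0,4,5](1) P2=[6,6,0,5,5,5](0)
Move 3: P2 pit0 -> P1=[3,3,4,0,4,5](1) P2=[0,7,1,6,6,6](1)
Move 4: P1 pit4 -> P1=[3,3,4,0,0,6](2) P2=[1,8,1,6,6,6](1)
Move 5: P1 pit2 -> P1=[3,3,0,1,1,7](3) P2=[1,8,1,6,6,6](1)
Move 6: P1 pit4 -> P1=[3,3,0,1,0,8](3) P2=[1,8,1,6,6,6](1)
Move 7: P1 pit1 -> P1=[3,0,1,2,0,8](12) P2=[1,0,1,6,6,6](1)
Move 8: P1 pit2 -> P1=[3,0,0,3,0,8](12) P2=[1,0,1,6,6,6](1)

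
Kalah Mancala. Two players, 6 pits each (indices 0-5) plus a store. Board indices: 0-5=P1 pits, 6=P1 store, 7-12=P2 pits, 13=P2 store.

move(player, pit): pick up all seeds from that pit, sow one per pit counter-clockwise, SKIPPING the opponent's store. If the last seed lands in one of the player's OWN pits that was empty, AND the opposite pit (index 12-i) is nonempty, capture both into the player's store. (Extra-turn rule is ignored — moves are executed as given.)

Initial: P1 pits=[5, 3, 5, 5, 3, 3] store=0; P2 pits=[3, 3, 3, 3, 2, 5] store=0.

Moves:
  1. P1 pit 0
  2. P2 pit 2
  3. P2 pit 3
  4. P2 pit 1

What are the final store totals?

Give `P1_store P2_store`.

Move 1: P1 pit0 -> P1=[0,4,6,6,4,4](0) P2=[3,3,3,3,2,5](0)
Move 2: P2 pit2 -> P1=[0,4,6,6,4,4](0) P2=[3,3,0,4,3,6](0)
Move 3: P2 pit3 -> P1=[1,4,6,6,4,4](0) P2=[3,3,0,0,4,7](1)
Move 4: P2 pit1 -> P1=[1,4,6,6,4,4](0) P2=[3,0,1,1,5,7](1)

Answer: 0 1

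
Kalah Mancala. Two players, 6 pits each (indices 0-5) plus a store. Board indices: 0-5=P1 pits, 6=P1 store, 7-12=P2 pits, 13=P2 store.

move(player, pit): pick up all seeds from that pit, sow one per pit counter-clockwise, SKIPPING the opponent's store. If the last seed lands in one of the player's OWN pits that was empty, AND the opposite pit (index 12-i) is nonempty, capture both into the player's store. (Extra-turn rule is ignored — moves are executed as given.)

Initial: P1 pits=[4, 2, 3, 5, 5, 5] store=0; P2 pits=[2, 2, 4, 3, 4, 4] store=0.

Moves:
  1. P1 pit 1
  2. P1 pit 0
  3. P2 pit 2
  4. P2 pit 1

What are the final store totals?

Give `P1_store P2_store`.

Answer: 0 1

Derivation:
Move 1: P1 pit1 -> P1=[4,0,4,6,5,5](0) P2=[2,2,4,3,4,4](0)
Move 2: P1 pit0 -> P1=[0,1,5,7,6,5](0) P2=[2,2,4,3,4,4](0)
Move 3: P2 pit2 -> P1=[0,1,5,7,6,5](0) P2=[2,2,0,4,5,5](1)
Move 4: P2 pit1 -> P1=[0,1,5,7,6,5](0) P2=[2,0,1,5,5,5](1)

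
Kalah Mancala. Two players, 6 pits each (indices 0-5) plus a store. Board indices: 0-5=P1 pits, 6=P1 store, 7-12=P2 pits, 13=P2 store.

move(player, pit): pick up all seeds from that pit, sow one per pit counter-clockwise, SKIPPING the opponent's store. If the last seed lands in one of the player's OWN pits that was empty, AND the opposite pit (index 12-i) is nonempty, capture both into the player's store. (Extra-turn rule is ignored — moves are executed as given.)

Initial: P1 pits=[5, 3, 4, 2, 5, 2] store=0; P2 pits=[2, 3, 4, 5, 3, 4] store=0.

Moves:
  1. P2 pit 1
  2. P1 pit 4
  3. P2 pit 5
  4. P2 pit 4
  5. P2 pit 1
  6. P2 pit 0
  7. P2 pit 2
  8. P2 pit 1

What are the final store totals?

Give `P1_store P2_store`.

Move 1: P2 pit1 -> P1=[5,3,4,2,5,2](0) P2=[2,0,5,6,4,4](0)
Move 2: P1 pit4 -> P1=[5,3,4,2,0,3](1) P2=[3,1,6,6,4,4](0)
Move 3: P2 pit5 -> P1=[6,4,5,2,0,3](1) P2=[3,1,6,6,4,0](1)
Move 4: P2 pit4 -> P1=[7,5,5,2,0,3](1) P2=[3,1,6,6,0,1](2)
Move 5: P2 pit1 -> P1=[7,5,5,2,0,3](1) P2=[3,0,7,6,0,1](2)
Move 6: P2 pit0 -> P1=[7,5,5,2,0,3](1) P2=[0,1,8,7,0,1](2)
Move 7: P2 pit2 -> P1=[8,6,6,3,0,3](1) P2=[0,1,0,8,1,2](3)
Move 8: P2 pit1 -> P1=[8,6,6,0,0,3](1) P2=[0,0,0,8,1,2](7)

Answer: 1 7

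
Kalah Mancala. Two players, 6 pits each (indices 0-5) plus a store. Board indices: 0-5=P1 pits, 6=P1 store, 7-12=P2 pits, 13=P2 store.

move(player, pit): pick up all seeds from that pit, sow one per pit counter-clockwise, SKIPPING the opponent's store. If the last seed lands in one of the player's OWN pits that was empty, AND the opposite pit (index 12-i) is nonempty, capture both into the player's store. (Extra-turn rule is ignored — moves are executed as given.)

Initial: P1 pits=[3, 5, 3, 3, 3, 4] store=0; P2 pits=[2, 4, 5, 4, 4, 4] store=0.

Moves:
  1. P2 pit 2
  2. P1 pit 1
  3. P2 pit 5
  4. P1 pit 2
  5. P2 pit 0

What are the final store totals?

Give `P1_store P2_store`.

Answer: 2 2

Derivation:
Move 1: P2 pit2 -> P1=[4,5,3,3,3,4](0) P2=[2,4,0,5,5,5](1)
Move 2: P1 pit1 -> P1=[4,0,4,4,4,5](1) P2=[2,4,0,5,5,5](1)
Move 3: P2 pit5 -> P1=[5,1,5,5,4,5](1) P2=[2,4,0,5,5,0](2)
Move 4: P1 pit2 -> P1=[5,1,0,6,5,6](2) P2=[3,4,0,5,5,0](2)
Move 5: P2 pit0 -> P1=[5,1,0,6,5,6](2) P2=[0,5,1,6,5,0](2)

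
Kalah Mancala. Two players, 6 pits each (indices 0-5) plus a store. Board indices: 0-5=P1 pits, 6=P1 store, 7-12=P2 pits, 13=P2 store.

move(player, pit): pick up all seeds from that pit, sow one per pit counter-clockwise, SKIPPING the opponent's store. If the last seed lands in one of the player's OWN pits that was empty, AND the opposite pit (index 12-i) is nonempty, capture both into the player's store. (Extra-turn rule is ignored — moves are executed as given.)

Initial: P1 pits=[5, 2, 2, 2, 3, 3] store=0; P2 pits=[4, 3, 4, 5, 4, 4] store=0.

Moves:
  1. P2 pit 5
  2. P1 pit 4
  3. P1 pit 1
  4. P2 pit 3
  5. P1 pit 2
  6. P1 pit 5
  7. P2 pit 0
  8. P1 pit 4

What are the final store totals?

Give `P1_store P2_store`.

Answer: 7 3

Derivation:
Move 1: P2 pit5 -> P1=[6,3,3,2,3,3](0) P2=[4,3,4,5,4,0](1)
Move 2: P1 pit4 -> P1=[6,3,3,2,0,4](1) P2=[5,3,4,5,4,0](1)
Move 3: P1 pit1 -> P1=[6,0,4,3,0,4](5) P2=[5,0,4,5,4,0](1)
Move 4: P2 pit3 -> P1=[7,1,4,3,0,4](5) P2=[5,0,4,0,5,1](2)
Move 5: P1 pit2 -> P1=[7,1,0,4,1,5](6) P2=[5,0,4,0,5,1](2)
Move 6: P1 pit5 -> P1=[7,1,0,4,1,0](7) P2=[6,1,5,1,5,1](2)
Move 7: P2 pit0 -> P1=[7,1,0,4,1,0](7) P2=[0,2,6,2,6,2](3)
Move 8: P1 pit4 -> P1=[7,1,0,4,0,1](7) P2=[0,2,6,2,6,2](3)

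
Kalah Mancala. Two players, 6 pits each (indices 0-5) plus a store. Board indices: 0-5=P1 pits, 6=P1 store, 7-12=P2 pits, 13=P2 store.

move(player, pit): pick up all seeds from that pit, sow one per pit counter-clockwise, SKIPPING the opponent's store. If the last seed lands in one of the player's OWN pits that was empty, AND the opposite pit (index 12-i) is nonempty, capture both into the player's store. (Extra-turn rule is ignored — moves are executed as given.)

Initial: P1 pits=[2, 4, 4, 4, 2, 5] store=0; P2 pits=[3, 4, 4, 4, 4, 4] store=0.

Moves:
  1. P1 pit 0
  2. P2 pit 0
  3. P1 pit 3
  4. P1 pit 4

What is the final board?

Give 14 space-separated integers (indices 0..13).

Move 1: P1 pit0 -> P1=[0,5,5,4,2,5](0) P2=[3,4,4,4,4,4](0)
Move 2: P2 pit0 -> P1=[0,5,5,4,2,5](0) P2=[0,5,5,5,4,4](0)
Move 3: P1 pit3 -> P1=[0,5,5,0,3,6](1) P2=[1,5,5,5,4,4](0)
Move 4: P1 pit4 -> P1=[0,5,5,0,0,7](2) P2=[2,5,5,5,4,4](0)

Answer: 0 5 5 0 0 7 2 2 5 5 5 4 4 0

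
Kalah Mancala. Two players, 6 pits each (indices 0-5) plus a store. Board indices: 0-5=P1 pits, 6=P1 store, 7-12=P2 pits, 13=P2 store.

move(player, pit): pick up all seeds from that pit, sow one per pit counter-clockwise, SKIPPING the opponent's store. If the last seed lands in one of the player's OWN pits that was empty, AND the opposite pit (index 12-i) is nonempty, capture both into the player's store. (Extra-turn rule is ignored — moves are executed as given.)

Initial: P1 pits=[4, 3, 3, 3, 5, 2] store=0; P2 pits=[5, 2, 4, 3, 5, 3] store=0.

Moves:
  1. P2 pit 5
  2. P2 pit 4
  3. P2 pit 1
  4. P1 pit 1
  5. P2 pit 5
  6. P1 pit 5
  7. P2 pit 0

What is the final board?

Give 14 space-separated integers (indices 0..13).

Move 1: P2 pit5 -> P1=[5,4,3,3,5,2](0) P2=[5,2,4,3,5,0](1)
Move 2: P2 pit4 -> P1=[6,5,4,3,5,2](0) P2=[5,2,4,3,0,1](2)
Move 3: P2 pit1 -> P1=[6,5,4,3,5,2](0) P2=[5,0,5,4,0,1](2)
Move 4: P1 pit1 -> P1=[6,0,5,4,6,3](1) P2=[5,0,5,4,0,1](2)
Move 5: P2 pit5 -> P1=[6,0,5,4,6,3](1) P2=[5,0,5,4,0,0](3)
Move 6: P1 pit5 -> P1=[6,0,5,4,6,0](2) P2=[6,1,5,4,0,0](3)
Move 7: P2 pit0 -> P1=[6,0,5,4,6,0](2) P2=[0,2,6,5,1,1](4)

Answer: 6 0 5 4 6 0 2 0 2 6 5 1 1 4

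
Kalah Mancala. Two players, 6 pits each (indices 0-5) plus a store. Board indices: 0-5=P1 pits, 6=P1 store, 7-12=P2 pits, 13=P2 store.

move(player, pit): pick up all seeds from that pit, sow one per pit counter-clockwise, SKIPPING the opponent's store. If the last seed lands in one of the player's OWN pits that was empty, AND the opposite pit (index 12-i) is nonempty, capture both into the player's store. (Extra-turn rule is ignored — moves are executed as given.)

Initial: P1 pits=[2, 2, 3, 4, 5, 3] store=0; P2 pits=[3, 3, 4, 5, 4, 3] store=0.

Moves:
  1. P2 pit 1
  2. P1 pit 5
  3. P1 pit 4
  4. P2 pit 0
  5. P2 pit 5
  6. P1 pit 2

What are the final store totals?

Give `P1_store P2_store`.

Move 1: P2 pit1 -> P1=[2,2,3,4,5,3](0) P2=[3,0,5,6,5,3](0)
Move 2: P1 pit5 -> P1=[2,2,3,4,5,0](1) P2=[4,1,5,6,5,3](0)
Move 3: P1 pit4 -> P1=[2,2,3,4,0,1](2) P2=[5,2,6,6,5,3](0)
Move 4: P2 pit0 -> P1=[2,2,3,4,0,1](2) P2=[0,3,7,7,6,4](0)
Move 5: P2 pit5 -> P1=[3,3,4,4,0,1](2) P2=[0,3,7,7,6,0](1)
Move 6: P1 pit2 -> P1=[3,3,0,5,1,2](3) P2=[0,3,7,7,6,0](1)

Answer: 3 1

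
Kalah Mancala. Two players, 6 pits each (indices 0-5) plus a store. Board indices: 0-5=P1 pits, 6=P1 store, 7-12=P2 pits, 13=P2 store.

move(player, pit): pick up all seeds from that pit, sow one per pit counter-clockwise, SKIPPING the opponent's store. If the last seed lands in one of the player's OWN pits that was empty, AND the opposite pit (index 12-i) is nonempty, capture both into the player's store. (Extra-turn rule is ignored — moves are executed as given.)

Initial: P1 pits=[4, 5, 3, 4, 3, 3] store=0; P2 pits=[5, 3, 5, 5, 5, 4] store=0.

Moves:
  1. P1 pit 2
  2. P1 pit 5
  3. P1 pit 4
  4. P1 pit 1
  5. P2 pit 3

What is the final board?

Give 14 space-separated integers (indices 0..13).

Answer: 5 1 1 6 1 2 3 7 5 6 0 6 5 1

Derivation:
Move 1: P1 pit2 -> P1=[4,5,0,5,4,4](0) P2=[5,3,5,5,5,4](0)
Move 2: P1 pit5 -> P1=[4,5,0,5,4,0](1) P2=[6,4,6,5,5,4](0)
Move 3: P1 pit4 -> P1=[4,5,0,5,0,1](2) P2=[7,5,6,5,5,4](0)
Move 4: P1 pit1 -> P1=[4,0,1,6,1,2](3) P2=[7,5,6,5,5,4](0)
Move 5: P2 pit3 -> P1=[5,1,1,6,1,2](3) P2=[7,5,6,0,6,5](1)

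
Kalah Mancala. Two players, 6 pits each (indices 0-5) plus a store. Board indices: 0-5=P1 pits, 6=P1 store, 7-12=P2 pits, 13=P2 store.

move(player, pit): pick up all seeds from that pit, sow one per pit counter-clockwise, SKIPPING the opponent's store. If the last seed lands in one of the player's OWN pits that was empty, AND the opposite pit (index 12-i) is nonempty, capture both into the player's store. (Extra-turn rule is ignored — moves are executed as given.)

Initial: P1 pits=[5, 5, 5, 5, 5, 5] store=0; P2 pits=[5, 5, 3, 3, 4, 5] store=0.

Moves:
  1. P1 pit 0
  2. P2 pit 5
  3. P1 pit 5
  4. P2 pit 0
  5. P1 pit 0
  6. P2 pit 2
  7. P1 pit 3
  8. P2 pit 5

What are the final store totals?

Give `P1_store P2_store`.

Move 1: P1 pit0 -> P1=[0,6,6,6,6,6](0) P2=[5,5,3,3,4,5](0)
Move 2: P2 pit5 -> P1=[1,7,7,7,6,6](0) P2=[5,5,3,3,4,0](1)
Move 3: P1 pit5 -> P1=[1,7,7,7,6,0](1) P2=[6,6,4,4,5,0](1)
Move 4: P2 pit0 -> P1=[1,7,7,7,6,0](1) P2=[0,7,5,5,6,1](2)
Move 5: P1 pit0 -> P1=[0,8,7,7,6,0](1) P2=[0,7,5,5,6,1](2)
Move 6: P2 pit2 -> P1=[1,8,7,7,6,0](1) P2=[0,7,0,6,7,2](3)
Move 7: P1 pit3 -> P1=[1,8,7,0,7,1](2) P2=[1,8,1,7,7,2](3)
Move 8: P2 pit5 -> P1=[2,8,7,0,7,1](2) P2=[1,8,1,7,7,0](4)

Answer: 2 4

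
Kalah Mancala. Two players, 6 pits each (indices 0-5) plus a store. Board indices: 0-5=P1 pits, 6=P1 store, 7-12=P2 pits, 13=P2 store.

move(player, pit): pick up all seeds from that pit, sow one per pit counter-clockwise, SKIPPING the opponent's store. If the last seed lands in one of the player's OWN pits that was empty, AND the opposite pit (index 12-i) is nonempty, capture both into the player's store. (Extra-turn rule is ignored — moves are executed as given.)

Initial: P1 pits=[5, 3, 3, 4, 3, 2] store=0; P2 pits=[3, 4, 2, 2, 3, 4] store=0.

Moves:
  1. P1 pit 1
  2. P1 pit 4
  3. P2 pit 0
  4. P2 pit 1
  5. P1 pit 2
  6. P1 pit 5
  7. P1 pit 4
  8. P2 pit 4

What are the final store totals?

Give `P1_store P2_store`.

Move 1: P1 pit1 -> P1=[5,0,4,5,4,2](0) P2=[3,4,2,2,3,4](0)
Move 2: P1 pit4 -> P1=[5,0,4,5,0,3](1) P2=[4,5,2,2,3,4](0)
Move 3: P2 pit0 -> P1=[5,0,4,5,0,3](1) P2=[0,6,3,3,4,4](0)
Move 4: P2 pit1 -> P1=[6,0,4,5,0,3](1) P2=[0,0,4,4,5,5](1)
Move 5: P1 pit2 -> P1=[6,0,0,6,1,4](2) P2=[0,0,4,4,5,5](1)
Move 6: P1 pit5 -> P1=[6,0,0,6,1,0](3) P2=[1,1,5,4,5,5](1)
Move 7: P1 pit4 -> P1=[6,0,0,6,0,0](5) P2=[0,1,5,4,5,5](1)
Move 8: P2 pit4 -> P1=[7,1,1,6,0,0](5) P2=[0,1,5,4,0,6](2)

Answer: 5 2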